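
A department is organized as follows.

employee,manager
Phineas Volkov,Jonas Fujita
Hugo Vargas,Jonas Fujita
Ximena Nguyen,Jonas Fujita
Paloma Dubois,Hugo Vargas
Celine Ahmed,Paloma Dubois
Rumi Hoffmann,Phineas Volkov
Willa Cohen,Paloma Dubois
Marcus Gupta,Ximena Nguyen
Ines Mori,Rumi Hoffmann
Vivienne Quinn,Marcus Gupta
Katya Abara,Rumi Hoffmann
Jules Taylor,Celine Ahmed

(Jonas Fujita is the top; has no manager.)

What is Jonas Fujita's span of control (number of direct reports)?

3

Jonas Fujita directly manages Phineas Volkov, Hugo Vargas, Ximena Nguyen. That is 3 direct reports.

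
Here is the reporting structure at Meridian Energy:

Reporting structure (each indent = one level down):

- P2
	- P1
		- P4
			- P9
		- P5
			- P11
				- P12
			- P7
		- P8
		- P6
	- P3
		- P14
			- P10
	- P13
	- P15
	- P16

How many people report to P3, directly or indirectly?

P3 directly manages P14. Under P14: P10 (1). That's 2 in total.

2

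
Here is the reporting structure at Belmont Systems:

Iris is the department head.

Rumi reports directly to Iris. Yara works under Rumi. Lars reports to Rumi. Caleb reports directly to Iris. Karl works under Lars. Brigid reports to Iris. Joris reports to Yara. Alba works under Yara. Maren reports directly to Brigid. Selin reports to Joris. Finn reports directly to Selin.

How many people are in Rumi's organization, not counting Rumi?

7

Rumi directly manages Yara, Lars. Under Yara: Alba, Joris, Selin, Finn (4). Under Lars: Karl (1). So Rumi's organization is 2 direct reports plus everyone under them: 5 + 2 = 7.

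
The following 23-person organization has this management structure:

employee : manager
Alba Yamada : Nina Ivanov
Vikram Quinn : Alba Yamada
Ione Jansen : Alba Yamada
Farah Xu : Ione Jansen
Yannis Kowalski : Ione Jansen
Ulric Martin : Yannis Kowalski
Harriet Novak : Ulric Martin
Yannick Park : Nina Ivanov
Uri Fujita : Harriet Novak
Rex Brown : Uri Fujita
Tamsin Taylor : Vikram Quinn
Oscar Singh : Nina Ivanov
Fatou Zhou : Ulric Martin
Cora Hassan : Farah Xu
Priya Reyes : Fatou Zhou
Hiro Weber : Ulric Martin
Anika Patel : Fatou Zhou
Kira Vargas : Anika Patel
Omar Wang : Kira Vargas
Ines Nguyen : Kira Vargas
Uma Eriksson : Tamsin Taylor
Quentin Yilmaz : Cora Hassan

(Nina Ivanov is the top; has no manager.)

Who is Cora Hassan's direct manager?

Farah Xu

Cora Hassan reports directly to Farah Xu.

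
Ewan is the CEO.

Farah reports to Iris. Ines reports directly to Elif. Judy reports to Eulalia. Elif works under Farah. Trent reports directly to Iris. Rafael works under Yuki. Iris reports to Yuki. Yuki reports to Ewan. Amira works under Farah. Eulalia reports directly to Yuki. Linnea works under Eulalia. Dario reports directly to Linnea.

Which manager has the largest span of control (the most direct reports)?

Yuki

Direct-report counts: Ewan has 1; Yuki has 3; Iris has 2; Farah has 2; Elif has 1; Eulalia has 2; Linnea has 1. The largest is 3, held by Yuki.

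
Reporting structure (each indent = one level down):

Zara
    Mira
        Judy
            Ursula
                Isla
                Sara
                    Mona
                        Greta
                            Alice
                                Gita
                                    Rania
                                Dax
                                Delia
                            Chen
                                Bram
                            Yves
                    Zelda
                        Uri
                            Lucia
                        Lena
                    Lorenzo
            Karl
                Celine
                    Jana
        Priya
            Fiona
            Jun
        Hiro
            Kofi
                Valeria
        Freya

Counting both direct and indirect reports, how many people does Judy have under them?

Judy directly manages Ursula, Karl. Under Ursula: Sara, Lorenzo, Zelda, Lena, Uri, Lucia, Mona, Greta, Yves, Chen, Bram, Alice, Delia, Dax, Gita, Rania, Isla (17). Under Karl: Celine, Jana (2). So Judy's organization is 2 direct reports plus everyone under them: 18 + 3 = 21.

21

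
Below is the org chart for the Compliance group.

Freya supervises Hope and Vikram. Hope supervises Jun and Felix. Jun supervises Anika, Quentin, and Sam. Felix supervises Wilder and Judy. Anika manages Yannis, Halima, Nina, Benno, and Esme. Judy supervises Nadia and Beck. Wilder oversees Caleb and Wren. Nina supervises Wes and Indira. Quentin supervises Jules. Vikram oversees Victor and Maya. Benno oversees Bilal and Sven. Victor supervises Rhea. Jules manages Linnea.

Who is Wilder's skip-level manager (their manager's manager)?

Hope

Wilder reports to Felix, and Felix reports to Hope. So Wilder's skip-level manager is Hope.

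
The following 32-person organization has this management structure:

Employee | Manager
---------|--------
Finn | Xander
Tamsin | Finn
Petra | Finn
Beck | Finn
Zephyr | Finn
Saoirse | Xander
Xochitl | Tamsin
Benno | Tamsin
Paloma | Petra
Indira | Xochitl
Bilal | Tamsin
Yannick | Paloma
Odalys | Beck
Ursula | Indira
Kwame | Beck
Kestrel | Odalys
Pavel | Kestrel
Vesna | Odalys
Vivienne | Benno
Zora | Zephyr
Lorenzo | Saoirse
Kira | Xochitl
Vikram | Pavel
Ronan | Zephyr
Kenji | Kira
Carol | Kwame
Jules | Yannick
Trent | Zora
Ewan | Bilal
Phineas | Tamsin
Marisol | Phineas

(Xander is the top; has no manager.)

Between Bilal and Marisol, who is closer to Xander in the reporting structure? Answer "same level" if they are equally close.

Bilal

Bilal is 3 levels below Xander; Marisol is 4. Bilal is higher.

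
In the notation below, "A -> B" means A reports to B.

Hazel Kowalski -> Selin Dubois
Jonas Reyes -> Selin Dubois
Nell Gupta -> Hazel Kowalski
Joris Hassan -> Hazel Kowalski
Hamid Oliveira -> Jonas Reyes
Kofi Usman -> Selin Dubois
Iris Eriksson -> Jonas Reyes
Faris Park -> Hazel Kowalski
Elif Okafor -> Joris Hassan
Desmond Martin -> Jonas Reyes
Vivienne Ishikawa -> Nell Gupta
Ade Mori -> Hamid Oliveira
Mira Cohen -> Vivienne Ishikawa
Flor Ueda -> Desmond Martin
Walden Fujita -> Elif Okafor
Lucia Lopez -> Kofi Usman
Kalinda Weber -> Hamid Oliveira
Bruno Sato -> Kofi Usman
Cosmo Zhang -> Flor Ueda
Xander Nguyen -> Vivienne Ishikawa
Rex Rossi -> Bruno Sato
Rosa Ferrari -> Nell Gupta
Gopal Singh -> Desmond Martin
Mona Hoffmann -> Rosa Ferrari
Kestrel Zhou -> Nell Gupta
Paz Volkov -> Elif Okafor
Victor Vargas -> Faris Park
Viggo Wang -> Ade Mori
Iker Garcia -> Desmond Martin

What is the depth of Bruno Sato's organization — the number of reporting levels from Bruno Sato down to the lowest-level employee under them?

The longest chain under Bruno Sato runs Bruno Sato → Rex Rossi, which is 1 level below Bruno Sato.

1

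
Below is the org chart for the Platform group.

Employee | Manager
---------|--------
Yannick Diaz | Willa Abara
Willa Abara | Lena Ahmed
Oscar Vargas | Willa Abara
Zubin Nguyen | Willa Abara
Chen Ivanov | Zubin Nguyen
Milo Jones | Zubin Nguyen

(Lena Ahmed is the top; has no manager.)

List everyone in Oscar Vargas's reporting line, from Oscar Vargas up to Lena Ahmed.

Oscar Vargas reports to Willa Abara. Willa Abara reports to Lena Ahmed. Lena Ahmed is at the top.

Oscar Vargas -> Willa Abara -> Lena Ahmed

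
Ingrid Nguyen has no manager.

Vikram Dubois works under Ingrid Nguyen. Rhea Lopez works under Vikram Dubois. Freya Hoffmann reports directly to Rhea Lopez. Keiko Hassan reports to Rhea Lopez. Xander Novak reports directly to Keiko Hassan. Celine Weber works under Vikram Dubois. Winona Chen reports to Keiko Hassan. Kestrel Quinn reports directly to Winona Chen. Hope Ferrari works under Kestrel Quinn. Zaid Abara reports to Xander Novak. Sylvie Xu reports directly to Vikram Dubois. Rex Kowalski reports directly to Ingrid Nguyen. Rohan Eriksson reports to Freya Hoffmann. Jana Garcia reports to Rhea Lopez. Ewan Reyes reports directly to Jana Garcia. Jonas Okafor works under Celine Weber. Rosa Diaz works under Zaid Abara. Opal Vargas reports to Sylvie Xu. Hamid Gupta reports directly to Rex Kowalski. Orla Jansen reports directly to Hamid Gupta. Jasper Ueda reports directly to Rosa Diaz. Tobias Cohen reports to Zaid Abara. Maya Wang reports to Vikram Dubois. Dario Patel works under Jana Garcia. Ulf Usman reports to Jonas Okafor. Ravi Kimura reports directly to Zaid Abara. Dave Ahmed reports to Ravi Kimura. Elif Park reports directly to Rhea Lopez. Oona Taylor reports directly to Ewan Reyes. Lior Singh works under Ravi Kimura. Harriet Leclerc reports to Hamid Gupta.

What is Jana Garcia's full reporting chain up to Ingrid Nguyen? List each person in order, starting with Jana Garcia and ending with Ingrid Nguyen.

Jana Garcia reports to Rhea Lopez. Rhea Lopez reports to Vikram Dubois. Vikram Dubois reports to Ingrid Nguyen. Ingrid Nguyen is at the top.

Jana Garcia -> Rhea Lopez -> Vikram Dubois -> Ingrid Nguyen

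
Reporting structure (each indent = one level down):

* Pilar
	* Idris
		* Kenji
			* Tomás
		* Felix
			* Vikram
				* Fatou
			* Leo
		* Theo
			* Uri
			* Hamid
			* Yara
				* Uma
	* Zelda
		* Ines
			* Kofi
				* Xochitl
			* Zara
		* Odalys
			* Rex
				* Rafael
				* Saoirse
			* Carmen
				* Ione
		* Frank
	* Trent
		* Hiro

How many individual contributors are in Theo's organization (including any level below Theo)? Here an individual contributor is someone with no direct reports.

The people in Theo's organization with no one reporting to them are Uma, Hamid, Uri. That is 3.

3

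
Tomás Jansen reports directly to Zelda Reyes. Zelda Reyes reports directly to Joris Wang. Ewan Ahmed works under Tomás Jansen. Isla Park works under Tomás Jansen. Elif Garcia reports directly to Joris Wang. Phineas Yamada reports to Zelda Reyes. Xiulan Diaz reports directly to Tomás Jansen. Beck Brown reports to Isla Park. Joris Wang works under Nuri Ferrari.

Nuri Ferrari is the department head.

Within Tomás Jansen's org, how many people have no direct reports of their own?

3

The people in Tomás Jansen's organization with no one reporting to them are Xiulan Diaz, Beck Brown, Ewan Ahmed. That is 3.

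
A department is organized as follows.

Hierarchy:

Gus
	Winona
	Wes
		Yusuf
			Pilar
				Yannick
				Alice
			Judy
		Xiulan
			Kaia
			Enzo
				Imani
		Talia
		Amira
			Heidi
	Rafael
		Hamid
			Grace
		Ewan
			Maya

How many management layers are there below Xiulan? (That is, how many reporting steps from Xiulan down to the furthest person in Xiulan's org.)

2

The longest chain under Xiulan runs Xiulan → Enzo → Imani, which is 2 levels below Xiulan.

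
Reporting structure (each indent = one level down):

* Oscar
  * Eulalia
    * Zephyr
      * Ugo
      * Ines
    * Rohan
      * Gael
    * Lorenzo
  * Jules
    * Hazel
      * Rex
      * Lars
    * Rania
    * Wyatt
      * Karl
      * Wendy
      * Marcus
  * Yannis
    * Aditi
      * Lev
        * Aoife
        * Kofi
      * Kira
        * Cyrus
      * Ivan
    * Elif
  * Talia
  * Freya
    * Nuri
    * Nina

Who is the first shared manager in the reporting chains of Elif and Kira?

Yannis

Elif's chain of managers is Yannis, Oscar. Kira's chain of managers is Aditi, Yannis, Oscar. The first manager that appears in both chains is Yannis.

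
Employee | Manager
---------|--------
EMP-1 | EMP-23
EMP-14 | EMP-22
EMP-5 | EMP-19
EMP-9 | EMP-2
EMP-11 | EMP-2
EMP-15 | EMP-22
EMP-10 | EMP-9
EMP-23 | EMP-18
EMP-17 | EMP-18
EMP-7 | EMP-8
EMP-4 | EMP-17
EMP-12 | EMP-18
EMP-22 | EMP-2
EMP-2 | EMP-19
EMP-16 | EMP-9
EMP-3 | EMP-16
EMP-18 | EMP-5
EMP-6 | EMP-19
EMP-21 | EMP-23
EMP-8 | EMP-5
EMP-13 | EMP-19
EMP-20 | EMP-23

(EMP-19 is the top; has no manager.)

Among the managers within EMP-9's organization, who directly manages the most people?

EMP-9

Direct-report counts within EMP-9's organization: EMP-9 has 2; EMP-16 has 1. The largest is 2, held by EMP-9.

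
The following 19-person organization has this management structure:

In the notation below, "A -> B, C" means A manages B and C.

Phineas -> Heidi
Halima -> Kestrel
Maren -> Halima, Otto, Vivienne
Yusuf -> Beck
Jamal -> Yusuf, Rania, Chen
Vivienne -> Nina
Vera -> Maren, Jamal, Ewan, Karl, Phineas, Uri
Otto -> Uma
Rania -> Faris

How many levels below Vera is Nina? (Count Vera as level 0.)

3

Chain from Nina up to Vera: Nina → Vivienne → Maren → Vera. That is 3 steps up, so Nina is 3 levels below Vera.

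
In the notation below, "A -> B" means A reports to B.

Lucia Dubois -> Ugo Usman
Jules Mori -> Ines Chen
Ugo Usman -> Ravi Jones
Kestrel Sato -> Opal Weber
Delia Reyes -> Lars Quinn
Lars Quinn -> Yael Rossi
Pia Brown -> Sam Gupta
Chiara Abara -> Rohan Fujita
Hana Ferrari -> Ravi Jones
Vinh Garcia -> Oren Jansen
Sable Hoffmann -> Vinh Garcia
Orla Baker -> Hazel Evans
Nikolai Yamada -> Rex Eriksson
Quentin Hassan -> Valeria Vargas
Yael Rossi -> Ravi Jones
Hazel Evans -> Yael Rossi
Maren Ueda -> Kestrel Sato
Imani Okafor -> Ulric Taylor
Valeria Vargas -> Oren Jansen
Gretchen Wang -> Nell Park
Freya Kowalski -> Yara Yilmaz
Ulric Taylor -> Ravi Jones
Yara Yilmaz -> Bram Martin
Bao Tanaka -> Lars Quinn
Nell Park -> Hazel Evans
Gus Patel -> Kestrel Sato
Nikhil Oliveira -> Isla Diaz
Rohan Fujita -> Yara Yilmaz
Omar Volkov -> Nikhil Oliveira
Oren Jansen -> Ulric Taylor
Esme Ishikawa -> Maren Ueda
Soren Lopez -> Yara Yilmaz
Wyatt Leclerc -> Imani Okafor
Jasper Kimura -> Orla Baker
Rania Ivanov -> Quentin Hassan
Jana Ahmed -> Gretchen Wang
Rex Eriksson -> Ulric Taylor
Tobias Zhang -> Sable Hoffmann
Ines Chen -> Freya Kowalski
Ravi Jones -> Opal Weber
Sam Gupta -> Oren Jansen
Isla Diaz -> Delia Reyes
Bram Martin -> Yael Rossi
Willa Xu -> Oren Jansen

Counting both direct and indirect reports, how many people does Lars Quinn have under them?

5

Lars Quinn directly manages Bao Tanaka, Delia Reyes. Bao Tanaka has no reports. Under Delia Reyes: Isla Diaz, Nikhil Oliveira, Omar Volkov (3). So Lars Quinn's organization is 2 direct reports plus everyone under them: 1 + 4 = 5.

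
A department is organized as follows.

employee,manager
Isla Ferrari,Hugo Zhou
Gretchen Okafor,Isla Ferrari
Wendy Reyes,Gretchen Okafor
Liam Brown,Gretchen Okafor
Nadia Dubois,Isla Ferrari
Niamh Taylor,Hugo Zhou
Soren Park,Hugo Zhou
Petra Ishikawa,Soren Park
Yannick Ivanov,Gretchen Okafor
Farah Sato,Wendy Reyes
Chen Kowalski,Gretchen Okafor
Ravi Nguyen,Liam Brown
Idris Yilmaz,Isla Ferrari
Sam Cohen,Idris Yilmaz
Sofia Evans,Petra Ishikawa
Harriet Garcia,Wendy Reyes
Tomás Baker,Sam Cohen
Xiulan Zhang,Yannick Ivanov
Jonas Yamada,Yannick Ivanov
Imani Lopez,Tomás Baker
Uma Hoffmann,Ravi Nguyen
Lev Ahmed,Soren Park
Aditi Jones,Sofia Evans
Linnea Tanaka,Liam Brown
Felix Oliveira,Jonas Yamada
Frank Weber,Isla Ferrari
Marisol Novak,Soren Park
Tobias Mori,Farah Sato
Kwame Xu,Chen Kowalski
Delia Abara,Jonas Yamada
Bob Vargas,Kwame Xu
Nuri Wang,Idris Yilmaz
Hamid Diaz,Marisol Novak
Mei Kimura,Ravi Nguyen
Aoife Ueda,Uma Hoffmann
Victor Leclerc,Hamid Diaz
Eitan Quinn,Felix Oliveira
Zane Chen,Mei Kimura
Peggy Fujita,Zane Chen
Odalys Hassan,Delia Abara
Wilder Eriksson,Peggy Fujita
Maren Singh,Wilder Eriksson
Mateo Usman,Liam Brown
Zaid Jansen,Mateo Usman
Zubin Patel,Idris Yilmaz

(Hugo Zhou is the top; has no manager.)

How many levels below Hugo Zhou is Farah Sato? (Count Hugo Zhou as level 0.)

Chain from Farah Sato up to Hugo Zhou: Farah Sato → Wendy Reyes → Gretchen Okafor → Isla Ferrari → Hugo Zhou. That is 4 steps up, so Farah Sato is 4 levels below Hugo Zhou.

4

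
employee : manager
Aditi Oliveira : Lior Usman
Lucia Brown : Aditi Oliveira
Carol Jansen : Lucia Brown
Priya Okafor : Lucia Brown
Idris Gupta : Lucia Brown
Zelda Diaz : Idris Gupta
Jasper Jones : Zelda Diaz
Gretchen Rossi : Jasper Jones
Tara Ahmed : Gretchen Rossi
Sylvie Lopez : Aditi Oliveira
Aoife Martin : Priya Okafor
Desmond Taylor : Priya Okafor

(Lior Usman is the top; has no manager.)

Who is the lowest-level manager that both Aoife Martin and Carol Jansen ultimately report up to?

Lucia Brown

Aoife Martin's chain of managers is Priya Okafor, Lucia Brown, Aditi Oliveira, Lior Usman. Carol Jansen's chain of managers is Lucia Brown, Aditi Oliveira, Lior Usman. The first manager that appears in both chains is Lucia Brown.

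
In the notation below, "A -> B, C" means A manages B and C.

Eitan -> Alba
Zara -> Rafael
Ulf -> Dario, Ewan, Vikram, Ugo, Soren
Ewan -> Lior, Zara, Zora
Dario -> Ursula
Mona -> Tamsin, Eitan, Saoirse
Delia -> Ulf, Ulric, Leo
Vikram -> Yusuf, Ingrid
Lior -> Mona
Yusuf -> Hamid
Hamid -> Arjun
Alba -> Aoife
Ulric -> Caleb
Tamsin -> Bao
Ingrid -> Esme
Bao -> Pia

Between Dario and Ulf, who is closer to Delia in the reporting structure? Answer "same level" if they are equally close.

Ulf

Dario is 2 levels below Delia; Ulf is 1. Ulf is higher.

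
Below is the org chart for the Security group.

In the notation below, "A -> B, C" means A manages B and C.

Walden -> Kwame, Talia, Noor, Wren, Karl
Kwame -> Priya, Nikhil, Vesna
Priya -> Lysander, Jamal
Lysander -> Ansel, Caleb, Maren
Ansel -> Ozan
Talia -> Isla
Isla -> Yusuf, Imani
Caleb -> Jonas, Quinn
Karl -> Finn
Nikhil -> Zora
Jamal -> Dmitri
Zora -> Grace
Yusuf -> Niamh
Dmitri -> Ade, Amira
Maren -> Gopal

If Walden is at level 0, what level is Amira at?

5

Chain from Amira up to Walden: Amira → Dmitri → Jamal → Priya → Kwame → Walden. That is 5 steps up, so Amira is 5 levels below Walden.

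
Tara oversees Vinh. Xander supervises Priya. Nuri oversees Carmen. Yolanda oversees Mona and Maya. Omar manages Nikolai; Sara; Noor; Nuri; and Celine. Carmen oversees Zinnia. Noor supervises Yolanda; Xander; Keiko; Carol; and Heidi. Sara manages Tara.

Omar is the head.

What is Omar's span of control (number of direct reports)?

5

Omar directly manages Nikolai, Sara, Noor, Nuri, Celine. That is 5 direct reports.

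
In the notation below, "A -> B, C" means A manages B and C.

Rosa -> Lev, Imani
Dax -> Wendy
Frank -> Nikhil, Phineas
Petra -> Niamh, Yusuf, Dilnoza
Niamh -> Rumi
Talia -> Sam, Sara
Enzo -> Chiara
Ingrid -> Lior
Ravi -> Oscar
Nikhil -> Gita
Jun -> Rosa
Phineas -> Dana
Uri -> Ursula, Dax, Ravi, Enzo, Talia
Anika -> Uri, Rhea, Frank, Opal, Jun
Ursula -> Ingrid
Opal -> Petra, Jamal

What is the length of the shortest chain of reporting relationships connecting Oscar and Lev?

Oscar is 3 levels below Anika, and Lev is 3 levels below Anika (their lowest common manager). The shortest path runs up from Oscar to Anika and back down to Lev: 3 + 3 = 6 links.

6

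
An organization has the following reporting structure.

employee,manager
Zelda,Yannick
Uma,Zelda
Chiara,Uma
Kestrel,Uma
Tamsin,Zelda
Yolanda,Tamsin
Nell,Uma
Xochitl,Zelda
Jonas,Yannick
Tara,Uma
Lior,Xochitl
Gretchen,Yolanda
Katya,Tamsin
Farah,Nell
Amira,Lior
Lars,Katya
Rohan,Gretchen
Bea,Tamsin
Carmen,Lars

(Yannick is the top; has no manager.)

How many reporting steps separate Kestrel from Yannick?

Chain from Kestrel up to Yannick: Kestrel → Uma → Zelda → Yannick. That is 3 steps up, so Kestrel is 3 levels below Yannick.

3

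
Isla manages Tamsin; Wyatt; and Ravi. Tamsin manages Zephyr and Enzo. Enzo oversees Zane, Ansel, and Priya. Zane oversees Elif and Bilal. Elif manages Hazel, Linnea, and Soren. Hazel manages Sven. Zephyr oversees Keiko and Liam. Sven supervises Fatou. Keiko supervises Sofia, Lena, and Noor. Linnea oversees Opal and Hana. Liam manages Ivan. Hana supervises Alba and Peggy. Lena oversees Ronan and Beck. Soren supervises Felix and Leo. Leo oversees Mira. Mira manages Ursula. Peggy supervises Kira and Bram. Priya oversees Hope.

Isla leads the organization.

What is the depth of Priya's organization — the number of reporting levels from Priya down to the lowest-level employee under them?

1

The longest chain under Priya runs Priya → Hope, which is 1 level below Priya.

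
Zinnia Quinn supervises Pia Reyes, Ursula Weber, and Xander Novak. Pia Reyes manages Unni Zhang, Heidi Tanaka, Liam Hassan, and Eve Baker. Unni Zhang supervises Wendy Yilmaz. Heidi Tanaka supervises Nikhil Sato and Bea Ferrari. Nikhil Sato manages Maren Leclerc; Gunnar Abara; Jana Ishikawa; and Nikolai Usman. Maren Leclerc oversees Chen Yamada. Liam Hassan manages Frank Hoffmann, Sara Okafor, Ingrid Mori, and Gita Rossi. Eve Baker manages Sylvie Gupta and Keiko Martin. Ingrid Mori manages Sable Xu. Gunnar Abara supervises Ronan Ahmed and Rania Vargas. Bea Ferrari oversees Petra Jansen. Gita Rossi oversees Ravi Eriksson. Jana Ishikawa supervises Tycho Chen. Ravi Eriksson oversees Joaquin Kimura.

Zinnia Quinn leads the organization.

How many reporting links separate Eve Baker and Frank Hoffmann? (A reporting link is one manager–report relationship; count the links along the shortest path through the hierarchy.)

3

Eve Baker is 1 level below Pia Reyes, and Frank Hoffmann is 2 levels below Pia Reyes (their lowest common manager). The shortest path runs up from Eve Baker to Pia Reyes and back down to Frank Hoffmann: 1 + 2 = 3 links.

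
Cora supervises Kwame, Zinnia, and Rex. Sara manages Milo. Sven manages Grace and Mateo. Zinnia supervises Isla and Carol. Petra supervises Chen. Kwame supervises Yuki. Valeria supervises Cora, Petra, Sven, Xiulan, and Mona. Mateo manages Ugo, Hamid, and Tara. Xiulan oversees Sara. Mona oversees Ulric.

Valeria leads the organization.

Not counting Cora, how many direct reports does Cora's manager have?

Cora reports to Valeria. Valeria's other direct reports are Petra, Sven, Xiulan, Mona — 4 peers.

4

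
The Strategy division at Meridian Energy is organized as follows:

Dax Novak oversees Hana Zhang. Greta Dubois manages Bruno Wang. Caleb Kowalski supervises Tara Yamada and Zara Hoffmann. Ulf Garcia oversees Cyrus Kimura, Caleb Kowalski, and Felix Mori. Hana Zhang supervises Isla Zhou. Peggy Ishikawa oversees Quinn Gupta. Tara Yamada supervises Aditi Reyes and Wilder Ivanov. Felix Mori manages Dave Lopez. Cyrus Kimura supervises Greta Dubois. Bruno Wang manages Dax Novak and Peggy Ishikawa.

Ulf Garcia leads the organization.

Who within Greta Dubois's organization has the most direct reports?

Direct-report counts within Greta Dubois's organization: Greta Dubois has 1; Bruno Wang has 2; Peggy Ishikawa has 1; Dax Novak has 1; Hana Zhang has 1. The largest is 2, held by Bruno Wang.

Bruno Wang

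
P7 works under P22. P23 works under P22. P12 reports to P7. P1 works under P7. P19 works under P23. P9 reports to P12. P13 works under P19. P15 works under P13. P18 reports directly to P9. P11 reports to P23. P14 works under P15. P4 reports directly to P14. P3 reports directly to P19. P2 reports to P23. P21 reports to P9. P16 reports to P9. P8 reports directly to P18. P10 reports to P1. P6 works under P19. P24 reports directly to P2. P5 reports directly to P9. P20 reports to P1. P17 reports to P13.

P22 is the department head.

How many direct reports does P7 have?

P7 directly manages P12, P1. That is 2 direct reports.

2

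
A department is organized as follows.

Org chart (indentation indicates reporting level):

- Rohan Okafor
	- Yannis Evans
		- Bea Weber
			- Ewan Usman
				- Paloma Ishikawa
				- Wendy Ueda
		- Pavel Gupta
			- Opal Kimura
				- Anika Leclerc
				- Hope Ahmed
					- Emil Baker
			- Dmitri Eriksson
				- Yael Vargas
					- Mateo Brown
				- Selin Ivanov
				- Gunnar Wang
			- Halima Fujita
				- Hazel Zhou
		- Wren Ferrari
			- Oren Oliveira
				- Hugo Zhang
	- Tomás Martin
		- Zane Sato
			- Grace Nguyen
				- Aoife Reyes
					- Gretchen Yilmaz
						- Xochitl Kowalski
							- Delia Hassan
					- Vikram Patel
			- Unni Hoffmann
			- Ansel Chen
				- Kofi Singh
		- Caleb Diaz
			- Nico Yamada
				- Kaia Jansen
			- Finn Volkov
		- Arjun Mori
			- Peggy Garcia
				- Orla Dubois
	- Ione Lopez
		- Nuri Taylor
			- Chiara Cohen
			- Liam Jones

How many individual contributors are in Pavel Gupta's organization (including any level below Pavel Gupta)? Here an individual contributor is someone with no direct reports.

The people in Pavel Gupta's organization with no one reporting to them are Hazel Zhou, Gunnar Wang, Selin Ivanov, Mateo Brown, Emil Baker, Anika Leclerc. That is 6.

6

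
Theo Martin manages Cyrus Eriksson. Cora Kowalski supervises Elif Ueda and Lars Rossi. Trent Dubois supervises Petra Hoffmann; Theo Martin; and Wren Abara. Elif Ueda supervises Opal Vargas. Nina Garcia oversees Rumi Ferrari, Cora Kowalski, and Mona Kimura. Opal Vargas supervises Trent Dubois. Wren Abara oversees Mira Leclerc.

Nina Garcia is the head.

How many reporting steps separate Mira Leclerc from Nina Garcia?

6

Chain from Mira Leclerc up to Nina Garcia: Mira Leclerc → Wren Abara → Trent Dubois → Opal Vargas → Elif Ueda → Cora Kowalski → Nina Garcia. That is 6 steps up, so Mira Leclerc is 6 levels below Nina Garcia.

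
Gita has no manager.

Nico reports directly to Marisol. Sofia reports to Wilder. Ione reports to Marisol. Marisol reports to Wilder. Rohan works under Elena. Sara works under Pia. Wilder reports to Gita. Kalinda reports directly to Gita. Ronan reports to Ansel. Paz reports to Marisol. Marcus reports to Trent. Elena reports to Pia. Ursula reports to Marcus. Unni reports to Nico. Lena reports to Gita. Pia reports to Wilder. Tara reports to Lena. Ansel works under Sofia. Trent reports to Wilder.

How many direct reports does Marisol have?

3

Marisol directly manages Paz, Nico, Ione. That is 3 direct reports.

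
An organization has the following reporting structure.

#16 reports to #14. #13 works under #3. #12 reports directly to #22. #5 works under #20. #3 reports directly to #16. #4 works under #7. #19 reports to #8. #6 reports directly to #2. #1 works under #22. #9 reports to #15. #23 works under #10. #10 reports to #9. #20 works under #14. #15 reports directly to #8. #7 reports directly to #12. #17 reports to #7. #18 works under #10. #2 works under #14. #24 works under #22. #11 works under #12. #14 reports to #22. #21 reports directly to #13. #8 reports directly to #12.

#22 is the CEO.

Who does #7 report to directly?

#7 reports directly to #12.

#12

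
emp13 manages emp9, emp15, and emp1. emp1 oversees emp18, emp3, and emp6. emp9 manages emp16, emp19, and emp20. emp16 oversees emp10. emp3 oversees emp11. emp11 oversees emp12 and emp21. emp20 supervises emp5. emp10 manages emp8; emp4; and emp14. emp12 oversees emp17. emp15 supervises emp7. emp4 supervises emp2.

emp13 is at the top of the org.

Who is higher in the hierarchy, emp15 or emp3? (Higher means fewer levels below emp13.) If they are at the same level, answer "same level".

emp15 is 1 level below emp13; emp3 is 2. emp15 is higher.

emp15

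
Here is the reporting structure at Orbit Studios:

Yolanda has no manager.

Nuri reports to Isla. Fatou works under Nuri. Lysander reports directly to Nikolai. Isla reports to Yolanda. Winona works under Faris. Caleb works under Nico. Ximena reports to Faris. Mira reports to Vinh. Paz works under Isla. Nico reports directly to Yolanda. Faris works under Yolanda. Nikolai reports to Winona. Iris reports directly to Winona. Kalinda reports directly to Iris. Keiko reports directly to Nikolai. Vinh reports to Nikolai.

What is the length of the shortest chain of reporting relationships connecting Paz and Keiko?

Paz is 2 levels below Yolanda, and Keiko is 4 levels below Yolanda (their lowest common manager). The shortest path runs up from Paz to Yolanda and back down to Keiko: 2 + 4 = 6 links.

6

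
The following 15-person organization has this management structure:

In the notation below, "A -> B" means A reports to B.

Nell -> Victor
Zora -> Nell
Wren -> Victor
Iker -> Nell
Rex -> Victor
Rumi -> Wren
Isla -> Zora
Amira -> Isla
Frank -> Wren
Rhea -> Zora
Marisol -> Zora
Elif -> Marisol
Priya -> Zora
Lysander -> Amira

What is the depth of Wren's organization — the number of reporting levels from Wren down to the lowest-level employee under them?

The longest chain under Wren runs Wren → Frank, which is 1 level below Wren.

1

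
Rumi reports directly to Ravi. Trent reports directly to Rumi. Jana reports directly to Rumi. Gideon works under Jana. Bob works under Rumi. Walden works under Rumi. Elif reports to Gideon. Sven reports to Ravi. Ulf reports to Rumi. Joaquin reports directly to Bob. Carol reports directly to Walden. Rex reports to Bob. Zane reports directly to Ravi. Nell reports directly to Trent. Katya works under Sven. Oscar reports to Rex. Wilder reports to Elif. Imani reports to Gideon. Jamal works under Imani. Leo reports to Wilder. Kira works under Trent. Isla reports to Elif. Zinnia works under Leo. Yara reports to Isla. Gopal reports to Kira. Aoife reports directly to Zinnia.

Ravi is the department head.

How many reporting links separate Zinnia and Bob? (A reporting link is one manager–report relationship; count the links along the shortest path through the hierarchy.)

7

Zinnia is 6 levels below Rumi, and Bob is 1 level below Rumi (their lowest common manager). The shortest path runs up from Zinnia to Rumi and back down to Bob: 6 + 1 = 7 links.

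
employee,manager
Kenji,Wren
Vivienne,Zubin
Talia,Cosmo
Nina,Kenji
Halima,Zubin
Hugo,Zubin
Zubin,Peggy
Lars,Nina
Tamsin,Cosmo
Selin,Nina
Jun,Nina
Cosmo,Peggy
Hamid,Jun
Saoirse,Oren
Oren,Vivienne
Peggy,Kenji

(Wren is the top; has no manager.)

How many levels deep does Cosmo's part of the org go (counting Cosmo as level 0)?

1

The longest chain under Cosmo runs Cosmo → Talia, which is 1 level below Cosmo.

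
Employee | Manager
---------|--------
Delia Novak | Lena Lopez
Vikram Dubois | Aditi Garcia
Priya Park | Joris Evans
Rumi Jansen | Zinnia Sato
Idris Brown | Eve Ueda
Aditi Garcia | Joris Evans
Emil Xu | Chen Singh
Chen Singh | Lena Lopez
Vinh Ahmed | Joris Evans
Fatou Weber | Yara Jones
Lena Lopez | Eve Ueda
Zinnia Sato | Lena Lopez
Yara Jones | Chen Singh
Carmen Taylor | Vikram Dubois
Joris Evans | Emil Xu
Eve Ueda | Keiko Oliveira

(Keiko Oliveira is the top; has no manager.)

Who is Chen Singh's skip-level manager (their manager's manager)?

Chen Singh reports to Lena Lopez, and Lena Lopez reports to Eve Ueda. So Chen Singh's skip-level manager is Eve Ueda.

Eve Ueda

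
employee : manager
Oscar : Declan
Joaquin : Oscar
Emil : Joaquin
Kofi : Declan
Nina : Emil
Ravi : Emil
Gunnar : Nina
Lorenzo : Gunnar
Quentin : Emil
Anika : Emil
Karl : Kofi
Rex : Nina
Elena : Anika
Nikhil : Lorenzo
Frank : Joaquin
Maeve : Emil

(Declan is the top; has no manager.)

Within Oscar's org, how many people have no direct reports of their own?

The people in Oscar's organization with no one reporting to them are Frank, Maeve, Elena, Quentin, Ravi, Rex, Nikhil. That is 7.

7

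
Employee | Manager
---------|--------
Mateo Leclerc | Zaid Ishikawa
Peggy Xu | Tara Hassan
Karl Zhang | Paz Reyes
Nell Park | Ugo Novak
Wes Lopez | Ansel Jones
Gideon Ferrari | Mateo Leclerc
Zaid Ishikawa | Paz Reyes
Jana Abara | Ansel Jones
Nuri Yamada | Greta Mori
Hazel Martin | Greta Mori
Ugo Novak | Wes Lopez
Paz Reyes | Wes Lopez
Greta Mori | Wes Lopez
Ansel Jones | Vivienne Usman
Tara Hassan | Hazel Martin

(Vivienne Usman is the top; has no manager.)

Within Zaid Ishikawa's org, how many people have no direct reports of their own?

1

The only person in Zaid Ishikawa's organization with no one reporting to them is Gideon Ferrari. That is 1.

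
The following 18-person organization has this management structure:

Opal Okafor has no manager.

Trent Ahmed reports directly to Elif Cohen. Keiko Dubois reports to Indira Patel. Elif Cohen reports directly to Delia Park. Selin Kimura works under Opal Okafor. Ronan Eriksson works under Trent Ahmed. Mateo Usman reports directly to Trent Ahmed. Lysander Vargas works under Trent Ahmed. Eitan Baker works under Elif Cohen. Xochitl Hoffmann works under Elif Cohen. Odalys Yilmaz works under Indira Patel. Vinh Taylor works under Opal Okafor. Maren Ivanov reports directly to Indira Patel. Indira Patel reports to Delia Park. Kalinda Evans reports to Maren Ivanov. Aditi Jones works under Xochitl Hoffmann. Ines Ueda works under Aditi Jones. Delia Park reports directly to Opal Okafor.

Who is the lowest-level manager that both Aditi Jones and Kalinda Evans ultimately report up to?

Aditi Jones's chain of managers is Xochitl Hoffmann, Elif Cohen, Delia Park, Opal Okafor. Kalinda Evans's chain of managers is Maren Ivanov, Indira Patel, Delia Park, Opal Okafor. The first manager that appears in both chains is Delia Park.

Delia Park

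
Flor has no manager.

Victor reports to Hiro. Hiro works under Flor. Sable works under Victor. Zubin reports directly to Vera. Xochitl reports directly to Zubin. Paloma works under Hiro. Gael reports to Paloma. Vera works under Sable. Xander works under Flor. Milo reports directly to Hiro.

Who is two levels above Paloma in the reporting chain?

Paloma reports to Hiro, and Hiro reports to Flor. So Paloma's skip-level manager is Flor.

Flor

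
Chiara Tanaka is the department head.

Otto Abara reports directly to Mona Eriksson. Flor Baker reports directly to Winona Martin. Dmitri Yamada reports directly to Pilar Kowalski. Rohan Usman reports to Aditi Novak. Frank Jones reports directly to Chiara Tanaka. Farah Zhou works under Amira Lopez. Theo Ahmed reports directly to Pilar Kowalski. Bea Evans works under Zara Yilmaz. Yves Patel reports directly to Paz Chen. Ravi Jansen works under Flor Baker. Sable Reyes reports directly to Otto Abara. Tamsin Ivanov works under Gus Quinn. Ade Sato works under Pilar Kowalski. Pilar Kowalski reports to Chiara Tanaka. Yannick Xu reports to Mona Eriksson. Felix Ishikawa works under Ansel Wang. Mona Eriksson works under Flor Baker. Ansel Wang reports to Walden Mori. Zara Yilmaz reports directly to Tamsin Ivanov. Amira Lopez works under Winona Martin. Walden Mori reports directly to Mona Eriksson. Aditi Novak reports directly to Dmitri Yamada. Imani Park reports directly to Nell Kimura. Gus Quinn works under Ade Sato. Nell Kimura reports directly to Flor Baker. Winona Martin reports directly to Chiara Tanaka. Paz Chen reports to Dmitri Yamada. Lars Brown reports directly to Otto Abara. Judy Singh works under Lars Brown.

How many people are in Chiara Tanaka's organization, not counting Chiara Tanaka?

Chiara Tanaka directly manages Pilar Kowalski, Winona Martin, Frank Jones. Under Pilar Kowalski: Dmitri Yamada, Paz Chen, Yves Patel, Aditi Novak, Rohan Usman, Ade Sato, Gus Quinn, Tamsin Ivanov, Zara Yilmaz, Bea Evans, Theo Ahmed (11). Under Winona Martin: Amira Lopez, Farah Zhou, Flor Baker, Nell Kimura, Imani Park, Ravi Jansen, Mona Eriksson, Yannick Xu, Walden Mori, Ansel Wang, Felix Ishikawa, Otto Abara, Sable Reyes, Lars Brown, Judy Singh (15). Frank Jones has no reports. So Chiara Tanaka's organization is 3 direct reports plus everyone under them: 12 + 16 + 1 = 29.

29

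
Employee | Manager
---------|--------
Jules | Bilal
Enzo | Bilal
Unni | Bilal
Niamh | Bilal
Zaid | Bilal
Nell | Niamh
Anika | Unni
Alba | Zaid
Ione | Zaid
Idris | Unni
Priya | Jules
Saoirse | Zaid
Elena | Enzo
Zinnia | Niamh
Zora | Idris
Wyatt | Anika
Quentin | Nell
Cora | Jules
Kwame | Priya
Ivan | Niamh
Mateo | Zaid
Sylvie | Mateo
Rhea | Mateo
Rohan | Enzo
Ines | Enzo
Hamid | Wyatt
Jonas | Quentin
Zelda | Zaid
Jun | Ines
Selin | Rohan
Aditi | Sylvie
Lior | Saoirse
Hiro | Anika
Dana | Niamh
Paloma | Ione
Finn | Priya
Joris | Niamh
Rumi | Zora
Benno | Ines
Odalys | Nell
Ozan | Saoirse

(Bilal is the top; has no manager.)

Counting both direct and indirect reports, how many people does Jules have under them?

4

Jules directly manages Priya, Cora. Under Priya: Finn, Kwame (2). Cora has no reports. So Jules's organization is 2 direct reports plus everyone under them: 3 + 1 = 4.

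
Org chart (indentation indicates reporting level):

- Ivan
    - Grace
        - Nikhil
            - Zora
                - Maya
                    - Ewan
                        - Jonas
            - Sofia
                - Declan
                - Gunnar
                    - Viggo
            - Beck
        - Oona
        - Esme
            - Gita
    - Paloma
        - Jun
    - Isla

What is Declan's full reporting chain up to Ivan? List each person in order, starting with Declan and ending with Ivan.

Declan reports to Sofia. Sofia reports to Nikhil. Nikhil reports to Grace. Grace reports to Ivan. Ivan is at the top.

Declan -> Sofia -> Nikhil -> Grace -> Ivan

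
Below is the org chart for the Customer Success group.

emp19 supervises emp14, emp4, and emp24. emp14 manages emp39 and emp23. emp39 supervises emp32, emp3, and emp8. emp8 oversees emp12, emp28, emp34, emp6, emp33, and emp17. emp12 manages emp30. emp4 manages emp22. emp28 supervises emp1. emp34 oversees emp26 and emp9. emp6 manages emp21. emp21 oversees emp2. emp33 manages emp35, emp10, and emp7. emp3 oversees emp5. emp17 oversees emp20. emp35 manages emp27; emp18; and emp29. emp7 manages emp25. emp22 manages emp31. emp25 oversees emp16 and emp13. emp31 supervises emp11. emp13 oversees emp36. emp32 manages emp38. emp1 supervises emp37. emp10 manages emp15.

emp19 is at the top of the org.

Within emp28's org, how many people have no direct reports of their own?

The only person in emp28's organization with no one reporting to them is emp37. That is 1.

1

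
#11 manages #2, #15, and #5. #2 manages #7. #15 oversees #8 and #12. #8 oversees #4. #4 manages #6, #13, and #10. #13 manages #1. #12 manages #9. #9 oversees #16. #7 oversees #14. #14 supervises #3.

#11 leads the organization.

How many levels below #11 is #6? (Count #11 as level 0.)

Chain from #6 up to #11: #6 → #4 → #8 → #15 → #11. That is 4 steps up, so #6 is 4 levels below #11.

4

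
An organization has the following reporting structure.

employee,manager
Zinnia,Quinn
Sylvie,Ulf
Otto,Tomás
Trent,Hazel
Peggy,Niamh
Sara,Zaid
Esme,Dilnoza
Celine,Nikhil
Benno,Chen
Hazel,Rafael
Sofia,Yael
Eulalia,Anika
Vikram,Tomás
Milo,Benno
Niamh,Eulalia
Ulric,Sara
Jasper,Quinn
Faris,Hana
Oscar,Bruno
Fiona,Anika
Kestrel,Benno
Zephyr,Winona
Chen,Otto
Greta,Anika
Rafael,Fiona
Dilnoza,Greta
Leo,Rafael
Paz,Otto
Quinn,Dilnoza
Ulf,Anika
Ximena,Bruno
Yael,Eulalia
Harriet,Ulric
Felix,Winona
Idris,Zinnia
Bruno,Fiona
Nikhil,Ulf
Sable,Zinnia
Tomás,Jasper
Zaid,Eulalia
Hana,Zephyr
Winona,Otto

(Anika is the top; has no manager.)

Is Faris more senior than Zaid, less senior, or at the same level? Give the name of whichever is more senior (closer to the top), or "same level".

Zaid

Faris is 10 levels below Anika; Zaid is 2. Zaid is higher.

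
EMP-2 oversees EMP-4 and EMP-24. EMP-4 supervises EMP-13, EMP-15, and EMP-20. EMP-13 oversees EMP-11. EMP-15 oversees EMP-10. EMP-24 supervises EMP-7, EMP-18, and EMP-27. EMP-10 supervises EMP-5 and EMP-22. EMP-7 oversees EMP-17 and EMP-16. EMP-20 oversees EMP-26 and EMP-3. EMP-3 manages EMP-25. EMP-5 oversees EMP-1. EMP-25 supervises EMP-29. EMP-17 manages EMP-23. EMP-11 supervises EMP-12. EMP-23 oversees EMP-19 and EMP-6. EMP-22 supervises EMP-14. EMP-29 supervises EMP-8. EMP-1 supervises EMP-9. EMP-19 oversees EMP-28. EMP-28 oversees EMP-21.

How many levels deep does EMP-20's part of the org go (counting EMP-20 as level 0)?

4

The longest chain under EMP-20 runs EMP-20 → EMP-3 → EMP-25 → EMP-29 → EMP-8, which is 4 levels below EMP-20.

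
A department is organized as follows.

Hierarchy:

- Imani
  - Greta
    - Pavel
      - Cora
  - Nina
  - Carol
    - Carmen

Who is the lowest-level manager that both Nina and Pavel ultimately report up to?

Imani

Nina's chain of managers is Imani. Pavel's chain of managers is Greta, Imani. The first manager that appears in both chains is Imani.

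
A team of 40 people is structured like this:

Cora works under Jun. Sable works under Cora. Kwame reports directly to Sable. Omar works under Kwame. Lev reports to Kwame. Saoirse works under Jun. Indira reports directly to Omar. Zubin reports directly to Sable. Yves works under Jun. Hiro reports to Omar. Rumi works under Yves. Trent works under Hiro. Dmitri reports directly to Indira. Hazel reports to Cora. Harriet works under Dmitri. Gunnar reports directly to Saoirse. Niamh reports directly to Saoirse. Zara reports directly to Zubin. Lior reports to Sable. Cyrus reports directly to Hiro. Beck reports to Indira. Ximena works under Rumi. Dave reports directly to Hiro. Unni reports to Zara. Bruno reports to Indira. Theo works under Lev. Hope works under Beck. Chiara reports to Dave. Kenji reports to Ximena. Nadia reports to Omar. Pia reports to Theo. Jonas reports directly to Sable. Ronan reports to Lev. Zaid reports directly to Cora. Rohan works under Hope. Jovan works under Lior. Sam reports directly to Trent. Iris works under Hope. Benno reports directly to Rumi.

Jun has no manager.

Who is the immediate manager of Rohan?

Rohan reports directly to Hope.

Hope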